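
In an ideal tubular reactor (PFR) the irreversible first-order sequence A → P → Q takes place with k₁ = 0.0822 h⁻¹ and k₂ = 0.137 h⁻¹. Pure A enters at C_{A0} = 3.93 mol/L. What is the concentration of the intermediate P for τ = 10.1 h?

For first-order series with pure A initially, C_P(τ) = k₁C_{A0}/(k₂−k₁)·(e^(−k₁τ) − e^(−k₂τ)).
e^(−k₁τ) = e^(−0.0822×10.1) = e^(−0.8302) = 0.4360; e^(−k₂τ) = e^(−1.384) = 0.2506.
C_P = 0.0822×3.93/(0.137−0.0822) × (0.4360−0.2506) = 5.895×0.1853 = 1.092 mol/L.

1.09 mol/L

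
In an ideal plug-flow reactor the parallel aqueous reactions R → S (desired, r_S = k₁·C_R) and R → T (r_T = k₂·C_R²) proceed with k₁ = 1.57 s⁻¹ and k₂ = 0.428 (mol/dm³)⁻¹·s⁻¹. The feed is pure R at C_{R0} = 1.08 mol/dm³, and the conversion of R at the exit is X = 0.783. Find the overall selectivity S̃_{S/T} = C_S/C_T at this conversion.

5.70

C_R = C_{R0}(1−X) = 0.2344 mol/dm³.
Along a PFR/batch, dC_S/dC_R = −r_S/(r_S+r_T) = −k₁/(k₁+k₂·C_R).
Integrating from C_{R0} to C_R: C_S = (1.57/0.428)·ln[(1.57+0.428·1.08)/(1.57+0.428·0.234)] = 3.668·ln(2.032/1.670) = 0.7195 mol/dm³.
C_T = (C_{R0}−C_R)−C_S = 0.1262 mol/dm³; S̃_{S/T} = 0.7195/0.1262 = 5.70.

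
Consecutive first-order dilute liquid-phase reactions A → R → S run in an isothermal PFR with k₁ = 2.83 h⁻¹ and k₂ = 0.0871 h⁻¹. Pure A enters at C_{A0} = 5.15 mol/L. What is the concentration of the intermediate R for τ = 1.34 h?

Solving the coupled first-order balances gives C_R(τ) = [k₁/(k₂−k₁)]·C_{A0}·(e^(−k₁τ) − e^(−k₂τ)).
e^(−k₁τ) = e^(−2.83×1.34) = e^(−3.792) = 0.02255; e^(−k₂τ) = e^(−0.1167) = 0.8898.
C_R = 2.83×5.15/(0.0871−2.83) × (0.02255−0.8898) = (-5.314)×(-0.8673) = 4.608 mol/L.

4.61 mol/L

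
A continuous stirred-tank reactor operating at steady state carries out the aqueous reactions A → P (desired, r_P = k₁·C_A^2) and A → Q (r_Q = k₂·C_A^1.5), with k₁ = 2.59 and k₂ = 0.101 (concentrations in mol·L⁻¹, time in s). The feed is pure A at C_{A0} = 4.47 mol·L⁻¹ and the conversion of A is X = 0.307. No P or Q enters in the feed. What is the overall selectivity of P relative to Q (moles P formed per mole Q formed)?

45.1

Exit C_A = C_{A0}(1−X) = 4.47×0.693 = 3.098 mol·L⁻¹.
A CSTR operates uniformly at the exit composition, giving r_P = 24.85 and r_Q = 0.5507 (each k·C_A^n at C_A = 3.098).
Overall selectivity = C_P/C_Q = r_Pτ/(r_Qτ) = r_P/r_Q = 45.1.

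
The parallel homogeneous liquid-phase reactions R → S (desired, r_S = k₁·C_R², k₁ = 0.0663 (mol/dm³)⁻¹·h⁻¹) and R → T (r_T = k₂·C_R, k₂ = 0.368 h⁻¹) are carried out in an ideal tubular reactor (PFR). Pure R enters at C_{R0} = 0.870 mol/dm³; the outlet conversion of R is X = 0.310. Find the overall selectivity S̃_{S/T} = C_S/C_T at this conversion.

0.132

C_R = C_{R0}(1−X) = 0.6003 mol/dm³.
Along a PFR/batch, dC_T/dC_R = −r_T/(r_S+r_T) = −k₂/(k₂+k₁·C_R).
Integrating from C_{R0} to C_R: C_T = (0.368/0.0663)·ln[(0.368+0.0663·0.870)/(0.368+0.0663·0.600)] = 5.551·ln(0.4257/0.4078) = 0.2382 mol/dm³.
Then C_S = (C_{R0}−C_R) − C_T = 0.2697 − 0.2382 = 0.03151 mol/dm³.
S̃_{S/T} = C_S/C_T = 0.03151/0.2382 = 0.132.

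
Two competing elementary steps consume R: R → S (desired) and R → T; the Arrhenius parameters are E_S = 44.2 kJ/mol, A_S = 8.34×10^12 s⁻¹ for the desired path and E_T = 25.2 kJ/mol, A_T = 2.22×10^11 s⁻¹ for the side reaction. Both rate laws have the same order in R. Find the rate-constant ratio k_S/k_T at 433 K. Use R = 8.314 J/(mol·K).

k_S/k_T = (A_S/A_T)·exp[−(E_S−E_T)/(RT)] = (A_S/A_T)·exp[(E_T−E_S)/(RT)].
(E_T−E_S)/(RT) = (25.2−44.2)×10³/(8.314×433) = -19000/3600 = -5.278.
k_S/k_T = (8.34×10^12/2.22×10^11)·exp(-5.278) = 37.57 × 0.005103 = 0.192.
Since E_S > E_T, raising the temperature improves selectivity toward S.

0.192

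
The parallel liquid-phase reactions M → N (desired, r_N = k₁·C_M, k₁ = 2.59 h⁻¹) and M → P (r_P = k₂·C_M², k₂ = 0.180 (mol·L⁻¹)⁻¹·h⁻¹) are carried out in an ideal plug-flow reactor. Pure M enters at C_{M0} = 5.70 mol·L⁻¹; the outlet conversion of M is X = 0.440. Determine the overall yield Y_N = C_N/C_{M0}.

0.337

C_M = C_{M0}(1−X) = 3.192 mol·L⁻¹.
Along a PFR/batch, dC_N/dC_M = −r_N/(r_N+r_P) = −k₁/(k₁+k₂·C_M).
Integrating from C_{M0} to C_M: C_N = (2.59/0.180)·ln[(2.59+0.180·5.70)/(2.59+0.180·3.19)] = 14.39·ln(3.616/3.165) = 1.919 mol·L⁻¹.
Y_N = C_N/C_{M0} = 1.919/5.70 = 0.337.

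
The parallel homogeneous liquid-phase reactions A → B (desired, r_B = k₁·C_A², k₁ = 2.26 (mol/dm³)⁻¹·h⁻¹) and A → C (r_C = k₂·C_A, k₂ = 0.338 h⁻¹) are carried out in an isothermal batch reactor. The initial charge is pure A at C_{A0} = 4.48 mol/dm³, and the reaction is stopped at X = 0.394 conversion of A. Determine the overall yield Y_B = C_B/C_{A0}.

C_A = C_{A0}(1−X) = 2.715 mol/dm³.
Along a PFR/batch, dC_C/dC_A = −r_C/(r_B+r_C) = −k₂/(k₂+k₁·C_A).
Integrating from C_{A0} to C_A: C_C = (0.338/2.26)·ln[(0.338+2.26·4.48)/(0.338+2.26·2.71)] = 0.1496·ln(10.46/6.474) = 0.07180 mol/dm³.
Then C_B = (C_{A0}−C_A) − C_C = 1.765 − 0.07180 = 1.693 mol/dm³.
Y_B = C_B/C_{A0} = 1.693/4.48 = 0.378.

0.378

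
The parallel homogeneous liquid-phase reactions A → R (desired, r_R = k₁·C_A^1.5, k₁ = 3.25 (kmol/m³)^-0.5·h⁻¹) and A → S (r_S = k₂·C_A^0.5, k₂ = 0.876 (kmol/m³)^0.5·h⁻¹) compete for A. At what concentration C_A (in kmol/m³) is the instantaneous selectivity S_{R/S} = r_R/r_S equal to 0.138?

0.0372 kmol/m³

S_{R/S} = (k₁/k₂)·C_A ⇒ C_A = S·k₂/k₁.
= 0.138×0.876/3.25 = 0.0372 kmol/m³.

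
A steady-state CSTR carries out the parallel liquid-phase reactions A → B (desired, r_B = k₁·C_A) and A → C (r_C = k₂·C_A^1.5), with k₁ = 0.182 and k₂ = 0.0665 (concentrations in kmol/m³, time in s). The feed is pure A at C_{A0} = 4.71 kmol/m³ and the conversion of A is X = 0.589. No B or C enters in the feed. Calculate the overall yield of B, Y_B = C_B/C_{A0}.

0.390

Exit C_A = C_{A0}(1−X) = 4.71×0.411 = 1.936 kmol/m³.
In a CSTR the entire volume is at exit conditions, so r_B = 0.182×1.936 = 0.3523 and r_C = 0.0665×1.936^1.5 = 0.1791.
Fraction of consumed A going to B: r_B/(r_B+r_C) = 0.6630.
C_B = 0.6630·C_{A0}·X = 0.6630×4.71×0.589 = 1.84 kmol/m³; Y_B = C_B/C_{A0} = 0.390.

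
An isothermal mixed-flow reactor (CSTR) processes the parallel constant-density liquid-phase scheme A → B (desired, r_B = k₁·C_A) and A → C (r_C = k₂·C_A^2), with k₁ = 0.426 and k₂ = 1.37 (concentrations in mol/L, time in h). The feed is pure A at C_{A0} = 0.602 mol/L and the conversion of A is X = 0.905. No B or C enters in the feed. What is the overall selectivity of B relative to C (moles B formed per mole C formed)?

Exit C_A = C_{A0}(1−X) = 0.602×0.0950 = 0.05719 mol/L.
A CSTR operates uniformly at the exit composition, giving r_B = 0.02436 and r_C = 0.004481 (each k·C_A^n at C_A = 0.05719).
Overall selectivity = C_B/C_C = r_Bτ/(r_Cτ) = r_B/r_C = 5.44.

5.44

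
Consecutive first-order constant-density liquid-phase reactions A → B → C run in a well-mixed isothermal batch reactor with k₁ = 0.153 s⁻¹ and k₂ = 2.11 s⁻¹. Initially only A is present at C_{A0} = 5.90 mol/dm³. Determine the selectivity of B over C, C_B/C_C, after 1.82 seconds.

0.310

The intermediate concentration in a first-order A→B→C sequence is C_B = k₁C_{A0}(e^(−k₁t) − e^(−k₂t))/(k₂−k₁).
e^(−k₁t) = e^(−0.153×1.82) = e^(−0.2785) = 0.7569; e^(−k₂t) = e^(−3.840) = 0.02149.
C_B = 0.153×5.90/(2.11−0.153) × (0.7569−0.02149) = 0.4613×0.7355 = 0.3392 mol/dm³.
C_A = C_{A0}e^(−k₁t) = 4.466 mol/dm³, so C_C = C_{A0}−C_A−C_B = 1.095 mol/dm³; C_B/C_C = 0.310.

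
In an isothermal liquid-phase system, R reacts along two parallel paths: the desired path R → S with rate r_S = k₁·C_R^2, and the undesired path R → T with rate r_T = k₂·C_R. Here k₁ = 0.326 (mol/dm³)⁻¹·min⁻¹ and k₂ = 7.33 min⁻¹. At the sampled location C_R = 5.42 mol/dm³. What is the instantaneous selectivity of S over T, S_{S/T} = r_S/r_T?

0.241

S_{S/T} = r_S/r_T = (k₁·C_R^2)/(k₂·C_R) = (k₁/k₂)·C_R.
= (0.326×5.420^2) / (7.33×5.420) = 9.577/39.73 = 0.241.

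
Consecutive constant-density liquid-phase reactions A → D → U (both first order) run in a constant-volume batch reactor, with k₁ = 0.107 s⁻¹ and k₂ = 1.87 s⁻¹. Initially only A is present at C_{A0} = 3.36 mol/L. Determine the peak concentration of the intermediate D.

0.162 mol/L

At the optimum, C_{D,max}/C_{A0} = (k₁/k₂)^[k₂/(k₂−k₁)].
= (0.107/1.87)^(1.87/(1.87−0.107)) = (0.05722)^(1.061) = 0.04810.
C_{D,max} = 0.04810×3.36 = 0.162 mol/L.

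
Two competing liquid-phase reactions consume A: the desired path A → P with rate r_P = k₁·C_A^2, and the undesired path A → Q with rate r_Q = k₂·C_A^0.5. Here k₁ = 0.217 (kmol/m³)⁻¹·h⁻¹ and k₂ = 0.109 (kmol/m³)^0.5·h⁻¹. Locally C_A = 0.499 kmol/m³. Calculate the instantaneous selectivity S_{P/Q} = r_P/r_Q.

S_{P/Q} = r_P/r_Q = (k₁·C_A^2)/(k₂·C_A^0.5) = (k₁/k₂)·C_A^1.5.
= (0.217×0.4990^2) / (0.109×0.4990^0.5) = 0.05403/0.07700 = 0.702.
Since the desired path is higher order in A, keeping C_A high (PFR or concentrated feed) favours P.

0.702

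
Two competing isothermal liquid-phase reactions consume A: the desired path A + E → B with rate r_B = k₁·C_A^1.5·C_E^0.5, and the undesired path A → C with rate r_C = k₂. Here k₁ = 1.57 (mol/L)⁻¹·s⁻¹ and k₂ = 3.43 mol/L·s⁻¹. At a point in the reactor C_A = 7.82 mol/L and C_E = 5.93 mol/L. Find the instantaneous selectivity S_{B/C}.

S_{B/C} = r_B/r_C = (k₁·C_A^1.5·C_E^0.5)/(k₂) = (k₁/k₂)·C_A^1.5·C_E^0.5.
= (1.57×7.820^1.5×5.930^0.5) / (3.43) = 83.61/3.430 = 24.4.
Since the desired path is higher order in A, keeping C_A high (PFR or concentrated feed) favours B.

24.4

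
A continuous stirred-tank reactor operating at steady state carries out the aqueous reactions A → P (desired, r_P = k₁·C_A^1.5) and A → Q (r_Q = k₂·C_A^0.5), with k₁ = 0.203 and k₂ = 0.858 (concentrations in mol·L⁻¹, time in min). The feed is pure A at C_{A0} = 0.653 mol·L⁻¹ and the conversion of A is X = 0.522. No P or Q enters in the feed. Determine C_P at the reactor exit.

Exit C_A = C_{A0}(1−X) = 0.653×0.478 = 0.3121 mol·L⁻¹.
Rates in a CSTR are evaluated at the outlet concentration: r_P = 0.203×0.3121^1.5 = 0.03540, r_Q = 0.858×0.3121^0.5 = 0.4794.
Fraction of consumed A going to P: r_P/(r_P+r_Q) = 0.06877.
C_P = 0.06877·C_{A0}·X = 0.06877×0.653×0.522 = 0.0234 mol·L⁻¹.

0.0234 mol·L⁻¹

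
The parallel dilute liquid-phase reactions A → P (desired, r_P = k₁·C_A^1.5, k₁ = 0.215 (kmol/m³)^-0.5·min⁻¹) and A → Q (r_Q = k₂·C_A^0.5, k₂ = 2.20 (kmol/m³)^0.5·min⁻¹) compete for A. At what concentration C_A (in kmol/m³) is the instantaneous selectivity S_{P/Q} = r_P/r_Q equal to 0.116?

S_{P/Q} = (k₁/k₂)·C_A ⇒ C_A = S·k₂/k₁.
= 0.116×2.20/0.215 = 1.19 kmol/m³.

1.19 kmol/m³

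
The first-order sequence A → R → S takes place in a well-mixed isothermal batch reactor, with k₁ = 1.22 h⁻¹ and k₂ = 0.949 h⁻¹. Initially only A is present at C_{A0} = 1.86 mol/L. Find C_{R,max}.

0.772 mol/L

Evaluating C_R at t_opt = ln(k₂/k₁)/(k₂−k₁) gives C_{R,max}/C_{A0} = (k₁/k₂)^[k₂/(k₂−k₁)].
= (1.22/0.949)^(0.949/(0.949−1.22)) = (1.286)^(-3.502) = 0.4149.
C_{R,max} = 0.4149×1.86 = 0.772 mol/L.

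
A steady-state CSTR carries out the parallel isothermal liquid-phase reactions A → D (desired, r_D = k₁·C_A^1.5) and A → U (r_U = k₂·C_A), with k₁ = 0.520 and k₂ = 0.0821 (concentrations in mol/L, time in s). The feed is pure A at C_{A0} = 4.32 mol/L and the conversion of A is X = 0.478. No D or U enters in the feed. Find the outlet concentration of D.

1.87 mol/L

Exit C_A = C_{A0}(1−X) = 4.32×0.522 = 2.255 mol/L.
A CSTR operates uniformly at the exit composition, giving r_D = 1.761 and r_U = 0.1851 (each k·C_A^n at C_A = 2.255).
Fraction of consumed A going to D: r_D/(r_D+r_U) = 0.9049.
C_D = 0.9049·C_{A0}·X = 0.9049×4.32×0.478 = 1.87 mol/L.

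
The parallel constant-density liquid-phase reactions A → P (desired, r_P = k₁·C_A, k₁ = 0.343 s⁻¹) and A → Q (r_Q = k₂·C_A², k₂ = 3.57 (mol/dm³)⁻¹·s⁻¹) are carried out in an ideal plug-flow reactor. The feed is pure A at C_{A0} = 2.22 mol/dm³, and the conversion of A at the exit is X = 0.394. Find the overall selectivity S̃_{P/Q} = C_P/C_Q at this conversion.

C_A = C_{A0}(1−X) = 1.345 mol/dm³.
Along a PFR/batch, dC_P/dC_A = −r_P/(r_P+r_Q) = −k₁/(k₁+k₂·C_A).
Integrating from C_{A0} to C_A: C_P = (0.343/3.57)·ln[(0.343+3.57·2.22)/(0.343+3.57·1.35)] = 0.09608·ln(8.268/5.146) = 0.04557 mol/dm³.
C_Q = (C_{A0}−C_A)−C_P = 0.8291 mol/dm³; S̃_{P/Q} = 0.04557/0.8291 = 0.0550.

0.0550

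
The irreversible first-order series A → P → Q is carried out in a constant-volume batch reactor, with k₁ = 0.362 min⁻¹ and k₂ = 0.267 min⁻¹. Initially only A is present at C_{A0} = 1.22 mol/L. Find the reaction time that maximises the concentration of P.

For first-order series the maximum of C_P occurs at t_opt = ln(k₂/k₁)/(k₂−k₁).
= ln(0.267/0.362)/(0.267−0.362) = ln(0.7376)/-0.09500 = -0.3044/-0.09500 = 3.20 min.

3.20 min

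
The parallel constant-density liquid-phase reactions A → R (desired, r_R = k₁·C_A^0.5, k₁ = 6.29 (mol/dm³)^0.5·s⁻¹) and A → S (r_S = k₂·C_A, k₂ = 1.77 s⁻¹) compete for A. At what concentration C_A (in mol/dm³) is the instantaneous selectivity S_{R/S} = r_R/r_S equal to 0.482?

54.4 mol/dm³

S_{R/S} = (k₁/k₂)·C_A^-0.5 ⇒ C_A = (S·k₂/k₁)^(-2).
= (0.482×1.77/6.29)^(-2) = (0.1356)^(-2) = 54.4 mol/dm³.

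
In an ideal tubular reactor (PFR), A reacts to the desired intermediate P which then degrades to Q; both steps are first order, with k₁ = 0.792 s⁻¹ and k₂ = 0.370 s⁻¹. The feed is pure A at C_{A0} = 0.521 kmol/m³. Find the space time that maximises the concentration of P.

1.80 s

The intermediate peaks when r₁ = r₂, i.e. k₁e^(−k₁τ) = k₂e^(−k₂τ), giving τ_opt = ln(k₂/k₁)/(k₂−k₁).
= ln(0.370/0.792)/(0.370−0.792) = ln(0.4672)/-0.4220 = -0.7611/-0.4220 = 1.80 s.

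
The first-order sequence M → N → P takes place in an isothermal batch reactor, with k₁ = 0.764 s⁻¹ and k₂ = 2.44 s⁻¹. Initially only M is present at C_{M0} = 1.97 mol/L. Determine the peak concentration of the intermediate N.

0.363 mol/L

At the optimum, C_{N,max}/C_{M0} = (k₁/k₂)^[k₂/(k₂−k₁)].
= (0.764/2.44)^(2.44/(2.44−0.764)) = (0.3131)^(1.456) = 0.1844.
C_{N,max} = 0.1844×1.97 = 0.363 mol/L.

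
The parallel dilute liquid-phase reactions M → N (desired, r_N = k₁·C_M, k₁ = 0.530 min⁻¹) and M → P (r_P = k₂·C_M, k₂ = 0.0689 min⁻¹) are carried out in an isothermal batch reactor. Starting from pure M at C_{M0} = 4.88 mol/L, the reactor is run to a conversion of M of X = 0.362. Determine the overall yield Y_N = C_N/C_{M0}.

0.320

C_M = C_{M0}(1−X) = 3.113 mol/L.
Both paths are first order in M, so the instantaneous fraction to N is constant: dC_N/d(−C_M) = k₁/(k₁+k₂) = 0.8850.
C_N = 0.8850·(C_{M0}−C_M) = 0.8850×1.767 = 1.56 mol/L.
Y_N = C_N/C_{M0} = 1.563/4.88 = 0.320.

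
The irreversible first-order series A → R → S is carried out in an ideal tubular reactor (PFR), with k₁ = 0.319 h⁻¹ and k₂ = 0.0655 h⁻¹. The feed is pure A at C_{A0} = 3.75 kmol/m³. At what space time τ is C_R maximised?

Setting dC_R/dτ = 0 gives τ_opt = ln(k₂/k₁)/(k₂−k₁).
= ln(0.0655/0.319)/(0.0655−0.319) = ln(0.2053)/-0.2535 = -1.583/-0.2535 = 6.25 h.

6.25 h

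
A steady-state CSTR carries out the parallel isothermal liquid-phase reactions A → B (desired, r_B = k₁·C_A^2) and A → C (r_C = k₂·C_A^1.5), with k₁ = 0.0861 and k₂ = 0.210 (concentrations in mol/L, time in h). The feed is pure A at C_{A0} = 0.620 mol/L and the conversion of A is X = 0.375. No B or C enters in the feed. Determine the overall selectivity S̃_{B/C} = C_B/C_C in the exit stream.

0.255

Exit C_A = C_{A0}(1−X) = 0.620×0.625 = 0.3875 mol/L.
Rates in a CSTR are evaluated at the outlet concentration: r_B = 0.0861×0.3875^2 = 0.01293, r_C = 0.210×0.3875^1.5 = 0.05066.
Overall selectivity = C_B/C_C = r_Bτ/(r_Cτ) = r_B/r_C = 0.255.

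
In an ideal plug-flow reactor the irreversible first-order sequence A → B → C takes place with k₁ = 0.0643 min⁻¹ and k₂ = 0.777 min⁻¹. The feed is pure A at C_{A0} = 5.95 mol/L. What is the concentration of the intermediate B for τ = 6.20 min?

For first-order series with pure A initially, C_B(τ) = k₁C_{A0}/(k₂−k₁)·(e^(−k₁τ) − e^(−k₂τ)).
e^(−k₁τ) = e^(−0.0643×6.20) = e^(−0.3987) = 0.6712; e^(−k₂τ) = e^(−4.817) = 0.008088.
C_B = 0.0643×5.95/(0.777−0.0643) × (0.6712−0.008088) = 0.5368×0.6631 = 0.3560 mol/L.

0.356 mol/L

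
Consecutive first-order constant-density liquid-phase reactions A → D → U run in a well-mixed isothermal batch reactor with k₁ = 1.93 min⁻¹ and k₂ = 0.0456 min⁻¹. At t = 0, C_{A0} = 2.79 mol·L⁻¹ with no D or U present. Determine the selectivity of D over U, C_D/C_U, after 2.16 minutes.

12.6

For first-order series with pure A initially, C_D(t) = k₁C_{A0}/(k₂−k₁)·(e^(−k₁t) − e^(−k₂t)).
e^(−k₁t) = e^(−1.93×2.16) = e^(−4.169) = 0.01547; e^(−k₂t) = e^(−0.09850) = 0.9062.
C_D = 1.93×2.79/(0.0456−1.93) × (0.01547−0.9062) = (-2.858)×(-0.8907) = 2.545 mol·L⁻¹.
C_A = C_{A0}e^(−k₁t) = 0.04316 mol·L⁻¹, so C_U = C_{A0}−C_A−C_D = 0.2016 mol·L⁻¹; C_D/C_U = 12.6.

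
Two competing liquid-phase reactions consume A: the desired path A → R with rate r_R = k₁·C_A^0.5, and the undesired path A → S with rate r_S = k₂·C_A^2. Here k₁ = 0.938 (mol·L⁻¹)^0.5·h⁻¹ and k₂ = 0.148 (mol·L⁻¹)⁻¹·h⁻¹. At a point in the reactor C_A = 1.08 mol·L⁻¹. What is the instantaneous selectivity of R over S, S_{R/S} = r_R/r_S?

5.65

S_{R/S} = r_R/r_S = (k₁·C_A^0.5)/(k₂·C_A^2) = (k₁/k₂)·C_A^-1.5.
= (0.938×1.080^0.5) / (0.148×1.080^2) = 0.9748/0.1726 = 5.65.
The undesired path is higher order in A, so low C_A (CSTR or dilute feed) favours R.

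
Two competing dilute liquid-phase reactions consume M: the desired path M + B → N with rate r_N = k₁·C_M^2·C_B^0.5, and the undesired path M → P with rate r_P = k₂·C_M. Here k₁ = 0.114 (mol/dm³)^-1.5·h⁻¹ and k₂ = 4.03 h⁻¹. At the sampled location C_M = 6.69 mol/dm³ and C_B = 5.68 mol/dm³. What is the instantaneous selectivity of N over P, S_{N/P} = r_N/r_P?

S_{N/P} = r_N/r_P = (k₁·C_M^2·C_B^0.5)/(k₂·C_M) = (k₁/k₂)·C_M·C_B^0.5.
= (0.114×6.690^2×5.680^0.5) / (4.03×6.690) = 12.16/26.96 = 0.451.

0.451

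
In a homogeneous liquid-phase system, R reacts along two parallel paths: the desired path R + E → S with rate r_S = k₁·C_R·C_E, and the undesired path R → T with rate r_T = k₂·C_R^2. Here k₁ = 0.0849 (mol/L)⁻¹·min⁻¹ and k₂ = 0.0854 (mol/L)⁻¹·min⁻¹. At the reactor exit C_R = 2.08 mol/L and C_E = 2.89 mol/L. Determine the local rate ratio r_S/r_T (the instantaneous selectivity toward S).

1.38

S_{S/T} = r_S/r_T = (k₁·C_R·C_E)/(k₂·C_R^2) = (k₁/k₂)·C_R⁻¹·C_E.
= (0.0849×2.080×2.890) / (0.0854×2.080^2) = 0.5104/0.3695 = 1.38.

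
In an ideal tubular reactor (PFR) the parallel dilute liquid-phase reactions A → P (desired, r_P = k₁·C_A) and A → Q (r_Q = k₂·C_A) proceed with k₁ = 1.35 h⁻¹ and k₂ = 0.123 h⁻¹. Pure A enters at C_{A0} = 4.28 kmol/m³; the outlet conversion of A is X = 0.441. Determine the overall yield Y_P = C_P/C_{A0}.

0.404

C_A = C_{A0}(1−X) = 2.393 kmol/m³.
Both paths are first order in A, so the instantaneous fraction to P is constant: dC_P/d(−C_A) = k₁/(k₁+k₂) = 0.9165.
C_P = 0.9165·(C_{A0}−C_A) = 0.9165×1.887 = 1.73 kmol/m³.
Y_P = C_P/C_{A0} = 1.730/4.28 = 0.404.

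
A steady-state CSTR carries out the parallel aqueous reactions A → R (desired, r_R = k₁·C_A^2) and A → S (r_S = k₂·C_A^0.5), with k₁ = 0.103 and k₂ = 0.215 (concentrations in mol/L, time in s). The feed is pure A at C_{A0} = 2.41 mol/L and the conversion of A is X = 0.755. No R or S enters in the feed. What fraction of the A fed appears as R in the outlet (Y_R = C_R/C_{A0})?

0.135

Exit C_A = C_{A0}(1−X) = 2.41×0.245 = 0.5905 mol/L.
A CSTR operates uniformly at the exit composition, giving r_R = 0.03591 and r_S = 0.1652 (each k·C_A^n at C_A = 0.5905).
Fraction of consumed A going to R: r_R/(r_R+r_S) = 0.1785.
C_R = 0.1785·C_{A0}·X = 0.1785×2.41×0.755 = 0.325 mol/L; Y_R = C_R/C_{A0} = 0.135.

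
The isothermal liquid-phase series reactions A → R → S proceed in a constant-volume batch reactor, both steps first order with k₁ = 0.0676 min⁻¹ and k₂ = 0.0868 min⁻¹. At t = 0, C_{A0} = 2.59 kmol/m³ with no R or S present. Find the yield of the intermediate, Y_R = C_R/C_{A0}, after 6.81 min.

0.272

For first-order series with pure A initially, C_R(t) = k₁C_{A0}/(k₂−k₁)·(e^(−k₁t) − e^(−k₂t)).
e^(−k₁t) = e^(−0.0676×6.81) = e^(−0.4604) = 0.6311; e^(−k₂t) = e^(−0.5911) = 0.5537.
C_R = 0.0676×2.59/(0.0868−0.0676) × (0.6311−0.5537) = 9.119×0.07735 = 0.7053 kmol/m³.
Y_R = C_R/C_{A0} = 0.7053/2.59 = 0.272.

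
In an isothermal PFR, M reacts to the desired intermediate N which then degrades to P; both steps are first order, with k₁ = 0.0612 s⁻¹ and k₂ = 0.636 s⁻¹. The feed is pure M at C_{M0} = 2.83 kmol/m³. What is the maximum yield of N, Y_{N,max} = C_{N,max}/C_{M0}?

0.0750

Evaluating C_N at τ_opt = ln(k₂/k₁)/(k₂−k₁) gives C_{N,max}/C_{M0} = (k₁/k₂)^[k₂/(k₂−k₁)].
= (0.0612/0.636)^(0.636/(0.636−0.0612)) = (0.09623)^(1.106) = 0.07500.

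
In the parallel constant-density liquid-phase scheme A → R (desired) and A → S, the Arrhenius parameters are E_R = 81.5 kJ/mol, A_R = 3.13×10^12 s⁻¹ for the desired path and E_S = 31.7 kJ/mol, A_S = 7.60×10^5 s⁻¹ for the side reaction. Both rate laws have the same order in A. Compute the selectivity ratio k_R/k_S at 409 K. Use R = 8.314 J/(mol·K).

1.80

k_R/k_S = (A_R/A_S)·exp[−(E_R−E_S)/(RT)] = (A_R/A_S)·exp[(E_S−E_R)/(RT)].
(E_S−E_R)/(RT) = (31.7−81.5)×10³/(8.314×409) = -49800/3400 = -14.65.
k_R/k_S = (3.13×10^12/7.60×10^5)·exp(-14.65) = 4.118×10^6 × 4.362×10^-7 = 1.80.
Since E_R > E_S, raising the temperature improves selectivity toward R.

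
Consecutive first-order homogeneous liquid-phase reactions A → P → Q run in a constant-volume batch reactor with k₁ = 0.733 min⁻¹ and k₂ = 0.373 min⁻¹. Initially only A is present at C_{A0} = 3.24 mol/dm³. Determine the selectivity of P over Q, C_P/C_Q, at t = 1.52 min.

The intermediate concentration in a first-order A→B→C sequence is C_P = k₁C_{A0}(e^(−k₁t) − e^(−k₂t))/(k₂−k₁).
e^(−k₁t) = e^(−0.733×1.52) = e^(−1.114) = 0.3282; e^(−k₂t) = e^(−0.5670) = 0.5672.
C_P = 0.733×3.24/(0.373−0.733) × (0.3282−0.5672) = (-6.597)×(-0.2391) = 1.577 mol/dm³.
C_A = C_{A0}e^(−k₁t) = 1.063 mol/dm³, so C_Q = C_{A0}−C_A−C_P = 0.5996 mol/dm³; C_P/C_Q = 2.63.

2.63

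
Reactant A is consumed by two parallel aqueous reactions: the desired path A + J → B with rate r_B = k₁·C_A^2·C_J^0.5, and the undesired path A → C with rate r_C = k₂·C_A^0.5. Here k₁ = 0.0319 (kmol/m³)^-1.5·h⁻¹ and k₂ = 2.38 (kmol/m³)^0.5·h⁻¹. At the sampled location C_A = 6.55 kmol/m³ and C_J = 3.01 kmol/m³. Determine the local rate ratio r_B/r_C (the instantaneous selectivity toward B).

0.390

S_{B/C} = r_B/r_C = (k₁·C_A^2·C_J^0.5)/(k₂·C_A^0.5) = (k₁/k₂)·C_A^1.5·C_J^0.5.
= (0.0319×6.550^2×3.010^0.5) / (2.38×6.550^0.5) = 2.374/6.091 = 0.390.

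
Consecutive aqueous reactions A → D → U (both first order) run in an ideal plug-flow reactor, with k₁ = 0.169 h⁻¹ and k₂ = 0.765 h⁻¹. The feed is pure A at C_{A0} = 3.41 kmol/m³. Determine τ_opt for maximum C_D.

2.53 h

For first-order series the maximum of C_D occurs at τ_opt = ln(k₂/k₁)/(k₂−k₁).
= ln(0.765/0.169)/(0.765−0.169) = ln(4.527)/0.5960 = 1.510/0.5960 = 2.53 h.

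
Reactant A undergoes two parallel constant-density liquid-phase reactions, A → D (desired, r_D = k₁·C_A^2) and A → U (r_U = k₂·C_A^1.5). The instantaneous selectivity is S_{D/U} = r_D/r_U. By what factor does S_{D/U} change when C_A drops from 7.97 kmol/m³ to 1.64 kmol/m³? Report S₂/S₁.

S_{D/U} = (k₁/k₂)·C_A^0.5, so S₂/S₁ = (C_{A,2}/C_{A,1})^0.5.
= (1.64/7.97)^0.5 = (0.2058)^0.5 = 0.454.

0.454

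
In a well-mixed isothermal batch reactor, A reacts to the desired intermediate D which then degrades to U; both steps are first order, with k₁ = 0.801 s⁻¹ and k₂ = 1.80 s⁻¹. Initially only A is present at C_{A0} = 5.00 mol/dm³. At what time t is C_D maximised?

Setting dC_D/dt = 0 gives t_opt = ln(k₂/k₁)/(k₂−k₁).
= ln(1.80/0.801)/(1.80−0.801) = ln(2.247)/0.9990 = 0.8097/0.9990 = 0.810 s.

0.810 s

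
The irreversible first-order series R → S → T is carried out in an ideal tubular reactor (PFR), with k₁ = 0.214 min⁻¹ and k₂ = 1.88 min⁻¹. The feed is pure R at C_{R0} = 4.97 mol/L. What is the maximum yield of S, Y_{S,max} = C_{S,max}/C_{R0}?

Evaluating C_S at τ_opt = ln(k₂/k₁)/(k₂−k₁) gives C_{S,max}/C_{R0} = (k₁/k₂)^[k₂/(k₂−k₁)].
= (0.214/1.88)^(1.88/(1.88−0.214)) = (0.1138)^(1.128) = 0.08611.

0.0861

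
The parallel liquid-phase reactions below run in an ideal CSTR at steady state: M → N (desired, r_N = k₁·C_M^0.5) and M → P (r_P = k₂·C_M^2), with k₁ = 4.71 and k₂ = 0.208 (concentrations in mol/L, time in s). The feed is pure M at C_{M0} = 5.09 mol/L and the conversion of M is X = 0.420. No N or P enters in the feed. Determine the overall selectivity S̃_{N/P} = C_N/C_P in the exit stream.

4.46

Exit C_M = C_{M0}(1−X) = 5.09×0.580 = 2.952 mol/L.
A CSTR operates uniformly at the exit composition, giving r_N = 8.093 and r_P = 1.813 (each k·C_M^n at C_M = 2.952).
Overall selectivity = C_N/C_P = r_Nτ/(r_Pτ) = r_N/r_P = 4.46.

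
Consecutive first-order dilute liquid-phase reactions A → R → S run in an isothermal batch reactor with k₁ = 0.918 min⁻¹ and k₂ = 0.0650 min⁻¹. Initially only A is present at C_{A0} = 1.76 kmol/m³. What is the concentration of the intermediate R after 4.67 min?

The intermediate concentration in a first-order A→B→C sequence is C_R = k₁C_{A0}(e^(−k₁t) − e^(−k₂t))/(k₂−k₁).
e^(−k₁t) = e^(−0.918×4.67) = e^(−4.287) = 0.01375; e^(−k₂t) = e^(−0.3035) = 0.7382.
C_R = 0.918×1.76/(0.0650−0.918) × (0.01375−0.7382) = (-1.894)×(-0.7244) = 1.372 kmol/m³.

1.37 kmol/m³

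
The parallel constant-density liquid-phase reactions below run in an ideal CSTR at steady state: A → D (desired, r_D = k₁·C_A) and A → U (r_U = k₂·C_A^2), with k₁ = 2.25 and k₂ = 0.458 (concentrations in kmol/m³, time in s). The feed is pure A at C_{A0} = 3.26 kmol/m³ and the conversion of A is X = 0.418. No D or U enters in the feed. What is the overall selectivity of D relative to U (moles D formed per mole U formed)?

2.59

Exit C_A = C_{A0}(1−X) = 3.26×0.582 = 1.897 kmol/m³.
Rates in a CSTR are evaluated at the outlet concentration: r_D = 2.25×1.897 = 4.269, r_U = 0.458×1.897^2 = 1.649.
Overall selectivity = C_D/C_U = r_Dτ/(r_Uτ) = r_D/r_U = 2.59.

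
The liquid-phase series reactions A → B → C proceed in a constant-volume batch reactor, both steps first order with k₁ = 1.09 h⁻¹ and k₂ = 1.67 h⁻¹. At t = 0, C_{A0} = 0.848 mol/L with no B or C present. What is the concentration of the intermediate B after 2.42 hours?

0.0860 mol/L

For first-order series with pure A initially, C_B(t) = k₁C_{A0}/(k₂−k₁)·(e^(−k₁t) − e^(−k₂t)).
e^(−k₁t) = e^(−1.09×2.42) = e^(−2.638) = 0.07152; e^(−k₂t) = e^(−4.041) = 0.01757.
C_B = 1.09×0.848/(1.67−1.09) × (0.07152−0.01757) = 1.594×0.05395 = 0.08597 mol/L.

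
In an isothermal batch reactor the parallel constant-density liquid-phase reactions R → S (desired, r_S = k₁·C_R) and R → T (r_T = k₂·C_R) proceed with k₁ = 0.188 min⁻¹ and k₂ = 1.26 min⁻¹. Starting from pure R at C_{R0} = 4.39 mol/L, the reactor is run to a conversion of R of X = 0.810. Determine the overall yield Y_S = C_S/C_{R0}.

C_R = C_{R0}(1−X) = 0.8341 mol/L.
Both paths are first order in R, so the instantaneous fraction to S is constant: dC_S/d(−C_R) = k₁/(k₁+k₂) = 0.1298.
C_S = 0.1298·(C_{R0}−C_R) = 0.1298×3.556 = 0.462 mol/L.
Y_S = C_S/C_{R0} = 0.4617/4.39 = 0.105.

0.105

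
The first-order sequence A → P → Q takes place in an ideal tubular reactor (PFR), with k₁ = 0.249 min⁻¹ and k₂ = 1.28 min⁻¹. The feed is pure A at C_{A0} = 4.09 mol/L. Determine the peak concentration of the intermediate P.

0.536 mol/L

At the optimum, C_{P,max}/C_{A0} = (k₁/k₂)^[k₂/(k₂−k₁)].
= (0.249/1.28)^(1.28/(1.28−0.249)) = (0.1945)^(1.242) = 0.1310.
C_{P,max} = 0.1310×4.09 = 0.536 mol/L.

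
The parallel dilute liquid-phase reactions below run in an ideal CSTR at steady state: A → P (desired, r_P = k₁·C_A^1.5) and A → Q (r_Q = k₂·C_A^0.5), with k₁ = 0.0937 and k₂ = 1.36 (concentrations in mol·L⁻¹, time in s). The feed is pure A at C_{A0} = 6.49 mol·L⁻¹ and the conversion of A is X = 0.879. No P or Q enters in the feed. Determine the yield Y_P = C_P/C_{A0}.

0.0451

Exit C_A = C_{A0}(1−X) = 6.49×0.121 = 0.7853 mol·L⁻¹.
In a CSTR the entire volume is at exit conditions, so r_P = 0.0937×0.7853^1.5 = 0.06521 and r_Q = 1.36×0.7853^0.5 = 1.205.
Fraction of consumed A going to P: r_P/(r_P+r_Q) = 0.05133.
C_P = 0.05133·C_{A0}·X = 0.05133×6.49×0.879 = 0.293 mol·L⁻¹; Y_P = C_P/C_{A0} = 0.0451.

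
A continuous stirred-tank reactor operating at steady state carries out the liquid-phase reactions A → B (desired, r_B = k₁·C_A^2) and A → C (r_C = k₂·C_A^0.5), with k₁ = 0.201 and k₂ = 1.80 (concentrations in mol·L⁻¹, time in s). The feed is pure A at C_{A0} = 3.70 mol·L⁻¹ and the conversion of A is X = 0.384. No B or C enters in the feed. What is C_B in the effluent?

Exit C_A = C_{A0}(1−X) = 3.70×0.616 = 2.279 mol·L⁻¹.
A CSTR operates uniformly at the exit composition, giving r_B = 1.044 and r_C = 2.717 (each k·C_A^n at C_A = 2.279).
Fraction of consumed A going to B: r_B/(r_B+r_C) = 0.2776.
C_B = 0.2776·C_{A0}·X = 0.2776×3.70×0.384 = 0.394 mol·L⁻¹.

0.394 mol·L⁻¹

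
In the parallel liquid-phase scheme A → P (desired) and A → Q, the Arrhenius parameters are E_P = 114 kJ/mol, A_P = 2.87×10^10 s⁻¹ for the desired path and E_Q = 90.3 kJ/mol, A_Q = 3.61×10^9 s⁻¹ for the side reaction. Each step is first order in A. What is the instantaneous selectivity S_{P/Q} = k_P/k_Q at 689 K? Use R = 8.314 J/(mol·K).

0.127

With equal orders, S_{P/Q} = k_P/k_Q = (A_P/A_Q)·exp[(E_Q−E_P)/(RT)].
(E_Q−E_P)/(RT) = (90.3−114)×10³/(8.314×689) = -23700/5728 = -4.137.
k_P/k_Q = (2.87×10^10/3.61×10^9)·exp(-4.137) = 7.950 × 0.01597 = 0.127.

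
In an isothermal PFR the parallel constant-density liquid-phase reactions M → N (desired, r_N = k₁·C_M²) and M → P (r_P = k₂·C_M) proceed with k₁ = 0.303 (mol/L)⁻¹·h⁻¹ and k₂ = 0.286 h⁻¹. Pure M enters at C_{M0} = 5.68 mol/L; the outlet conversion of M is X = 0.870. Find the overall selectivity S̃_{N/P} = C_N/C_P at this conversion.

C_M = C_{M0}(1−X) = 0.7384 mol/L.
Along a PFR/batch, dC_P/dC_M = −r_P/(r_N+r_P) = −k₂/(k₂+k₁·C_M).
Integrating from C_{M0} to C_M: C_P = (0.286/0.303)·ln[(0.286+0.303·5.68)/(0.286+0.303·0.738)] = 0.9439·ln(2.007/0.5097) = 1.294 mol/L.
Then C_N = (C_{M0}−C_M) − C_P = 4.942 − 1.294 = 3.648 mol/L.
S̃_{N/P} = C_N/C_P = 3.648/1.294 = 2.82.

2.82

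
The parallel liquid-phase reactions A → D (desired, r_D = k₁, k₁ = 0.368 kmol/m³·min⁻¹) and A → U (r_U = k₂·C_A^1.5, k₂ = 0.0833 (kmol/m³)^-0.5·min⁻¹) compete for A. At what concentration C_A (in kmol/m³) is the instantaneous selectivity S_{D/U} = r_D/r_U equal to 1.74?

1.86 kmol/m³

S_{D/U} = (k₁/k₂)·C_A^-1.5 ⇒ C_A = (S·k₂/k₁)^(1/(-1.5)).
= (1.74×0.0833/0.368)^(-0.6667) = (0.3939)^(-0.6667) = 1.86 kmol/m³.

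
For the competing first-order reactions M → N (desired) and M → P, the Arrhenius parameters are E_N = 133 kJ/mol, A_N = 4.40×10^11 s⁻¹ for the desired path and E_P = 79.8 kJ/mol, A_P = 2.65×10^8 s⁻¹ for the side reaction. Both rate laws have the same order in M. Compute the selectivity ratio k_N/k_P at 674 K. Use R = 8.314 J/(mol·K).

0.125

Since both paths have the same order in M, the concentration cancels and S_{N/P} = k_N/k_P = (A_N/A_P)·exp[(E_P−E_N)/(RT)].
(E_P−E_N)/(RT) = (79.8−133)×10³/(8.314×674) = -53200/5604 = -9.494.
k_N/k_P = (4.40×10^11/2.65×10^8)·exp(-9.494) = 1660 × 7.531×10^-5 = 0.125.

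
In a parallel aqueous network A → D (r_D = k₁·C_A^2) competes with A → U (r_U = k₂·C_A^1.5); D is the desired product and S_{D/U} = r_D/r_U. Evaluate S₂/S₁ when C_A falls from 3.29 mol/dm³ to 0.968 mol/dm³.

0.542

S_{D/U} = (k₁/k₂)·C_A^0.5, so S₂/S₁ = (C_{A,2}/C_{A,1})^0.5.
= (0.968/3.29)^0.5 = (0.2942)^0.5 = 0.542.
Selectivity toward D falls as C_A falls — high-concentration operation is favoured.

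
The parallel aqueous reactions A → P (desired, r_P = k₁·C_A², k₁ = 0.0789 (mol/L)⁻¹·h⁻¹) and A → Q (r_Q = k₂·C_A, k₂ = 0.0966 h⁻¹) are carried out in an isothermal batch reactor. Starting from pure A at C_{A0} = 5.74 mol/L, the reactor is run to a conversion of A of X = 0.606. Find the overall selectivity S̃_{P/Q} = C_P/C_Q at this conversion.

3.11

C_A = C_{A0}(1−X) = 2.262 mol/L.
Along a PFR/batch, dC_Q/dC_A = −r_Q/(r_P+r_Q) = −k₂/(k₂+k₁·C_A).
Integrating from C_{A0} to C_A: C_Q = (0.0966/0.0789)·ln[(0.0966+0.0789·5.74)/(0.0966+0.0789·2.26)] = 1.224·ln(0.5495/0.2750) = 0.8473 mol/L.
Then C_P = (C_{A0}−C_A) − C_Q = 3.478 − 0.8473 = 2.631 mol/L.
S̃_{P/Q} = C_P/C_Q = 2.631/0.8473 = 3.11.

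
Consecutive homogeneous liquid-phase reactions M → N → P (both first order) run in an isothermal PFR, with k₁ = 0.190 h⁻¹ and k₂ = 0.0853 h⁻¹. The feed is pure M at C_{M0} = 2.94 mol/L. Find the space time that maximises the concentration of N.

For first-order series the maximum of C_N occurs at τ_opt = ln(k₂/k₁)/(k₂−k₁).
= ln(0.0853/0.190)/(0.0853−0.190) = ln(0.4489)/-0.1047 = -0.8008/-0.1047 = 7.65 h.

7.65 h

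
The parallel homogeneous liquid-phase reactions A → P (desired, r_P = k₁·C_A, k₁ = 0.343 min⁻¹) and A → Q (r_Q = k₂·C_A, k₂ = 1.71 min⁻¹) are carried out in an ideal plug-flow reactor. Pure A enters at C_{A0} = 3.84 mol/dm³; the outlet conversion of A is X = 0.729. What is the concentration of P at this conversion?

0.468 mol/dm³

C_A = C_{A0}(1−X) = 1.041 mol/dm³.
Both paths are first order in A, so the instantaneous fraction to P is constant: dC_P/d(−C_A) = k₁/(k₁+k₂) = 0.1671.
C_P = 0.1671·(C_{A0}−C_A) = 0.1671×2.799 = 0.468 mol/dm³.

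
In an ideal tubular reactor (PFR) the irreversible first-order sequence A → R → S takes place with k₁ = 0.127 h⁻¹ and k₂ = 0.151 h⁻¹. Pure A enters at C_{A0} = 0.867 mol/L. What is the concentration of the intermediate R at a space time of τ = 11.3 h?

For first-order series with pure A initially, C_R(τ) = k₁C_{A0}/(k₂−k₁)·(e^(−k₁τ) − e^(−k₂τ)).
e^(−k₁τ) = e^(−0.127×11.3) = e^(−1.435) = 0.2381; e^(−k₂τ) = e^(−1.706) = 0.1815.
C_R = 0.127×0.867/(0.151−0.127) × (0.2381−0.1815) = 4.588×0.05656 = 0.2595 mol/L.

0.259 mol/L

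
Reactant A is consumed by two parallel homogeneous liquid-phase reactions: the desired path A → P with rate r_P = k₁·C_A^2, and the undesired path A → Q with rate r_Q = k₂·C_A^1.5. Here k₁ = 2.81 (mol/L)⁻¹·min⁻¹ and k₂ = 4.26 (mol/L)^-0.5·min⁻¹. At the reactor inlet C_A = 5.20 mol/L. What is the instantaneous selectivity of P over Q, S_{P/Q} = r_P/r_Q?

S_{P/Q} = r_P/r_Q = (k₁·C_A^2)/(k₂·C_A^1.5) = (k₁/k₂)·C_A^0.5.
= (2.81×5.200^2) / (4.26×5.200^1.5) = 75.98/50.51 = 1.50.

1.50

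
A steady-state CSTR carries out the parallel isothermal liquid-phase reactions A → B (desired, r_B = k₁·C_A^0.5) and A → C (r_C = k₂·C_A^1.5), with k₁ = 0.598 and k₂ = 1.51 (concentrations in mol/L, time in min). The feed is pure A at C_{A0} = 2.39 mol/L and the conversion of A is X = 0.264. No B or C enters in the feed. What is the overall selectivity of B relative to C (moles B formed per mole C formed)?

0.225

Exit C_A = C_{A0}(1−X) = 2.39×0.736 = 1.759 mol/L.
A CSTR operates uniformly at the exit composition, giving r_B = 0.7931 and r_C = 3.523 (each k·C_A^n at C_A = 1.759).
Overall selectivity = C_B/C_C = r_Bτ/(r_Cτ) = r_B/r_C = 0.225.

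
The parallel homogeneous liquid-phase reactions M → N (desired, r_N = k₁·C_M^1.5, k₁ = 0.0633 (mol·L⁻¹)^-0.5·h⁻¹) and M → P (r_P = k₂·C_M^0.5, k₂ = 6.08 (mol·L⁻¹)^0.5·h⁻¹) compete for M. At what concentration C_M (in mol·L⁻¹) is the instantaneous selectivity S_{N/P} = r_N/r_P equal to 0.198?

19.0 mol·L⁻¹

S_{N/P} = (k₁/k₂)·C_M ⇒ C_M = S·k₂/k₁.
= 0.198×6.08/0.0633 = 19.0 mol·L⁻¹.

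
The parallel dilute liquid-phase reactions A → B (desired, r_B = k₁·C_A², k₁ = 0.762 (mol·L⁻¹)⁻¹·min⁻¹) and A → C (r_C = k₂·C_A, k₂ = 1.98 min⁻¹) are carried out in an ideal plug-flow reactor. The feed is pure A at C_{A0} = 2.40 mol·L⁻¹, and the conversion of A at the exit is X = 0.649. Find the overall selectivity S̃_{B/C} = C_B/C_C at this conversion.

C_A = C_{A0}(1−X) = 0.8424 mol·L⁻¹.
Along a PFR/batch, dC_C/dC_A = −r_C/(r_B+r_C) = −k₂/(k₂+k₁·C_A).
Integrating from C_{A0} to C_A: C_C = (1.98/0.762)·ln[(1.98+0.762·2.40)/(1.98+0.762·0.842)] = 2.598·ln(3.809/2.622) = 0.9703 mol·L⁻¹.
Then C_B = (C_{A0}−C_A) − C_C = 1.558 − 0.9703 = 0.5873 mol·L⁻¹.
S̃_{B/C} = C_B/C_C = 0.5873/0.9703 = 0.605.

0.605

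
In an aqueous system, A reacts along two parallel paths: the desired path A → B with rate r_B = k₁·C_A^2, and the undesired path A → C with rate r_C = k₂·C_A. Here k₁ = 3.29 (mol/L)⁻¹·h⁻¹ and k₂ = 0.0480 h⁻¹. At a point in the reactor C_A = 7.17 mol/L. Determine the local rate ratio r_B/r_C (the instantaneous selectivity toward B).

491

S_{B/C} = r_B/r_C = (k₁·C_A^2)/(k₂·C_A) = (k₁/k₂)·C_A.
= (3.29×7.170^2) / (0.0480×7.170) = 169.1/0.3442 = 491.
Since the desired path is higher order in A, keeping C_A high (PFR or concentrated feed) favours B.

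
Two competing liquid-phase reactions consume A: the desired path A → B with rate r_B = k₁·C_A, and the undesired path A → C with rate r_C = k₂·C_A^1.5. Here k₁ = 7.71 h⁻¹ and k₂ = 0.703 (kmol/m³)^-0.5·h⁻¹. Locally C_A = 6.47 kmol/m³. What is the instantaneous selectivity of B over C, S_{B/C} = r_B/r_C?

4.31

S_{B/C} = r_B/r_C = (k₁·C_A)/(k₂·C_A^1.5) = (k₁/k₂)·C_A^-0.5.
= (7.71×6.470) / (0.703×6.470^1.5) = 49.88/11.57 = 4.31.
The undesired path is higher order in A, so low C_A (CSTR or dilute feed) favours B.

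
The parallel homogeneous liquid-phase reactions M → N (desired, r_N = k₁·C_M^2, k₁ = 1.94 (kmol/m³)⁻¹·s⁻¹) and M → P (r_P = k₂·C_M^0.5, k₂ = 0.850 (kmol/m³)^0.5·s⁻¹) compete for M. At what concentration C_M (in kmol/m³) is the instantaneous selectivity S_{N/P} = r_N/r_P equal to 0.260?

0.235 kmol/m³

S_{N/P} = (k₁/k₂)·C_M^1.5 ⇒ C_M = (S·k₂/k₁)^(1/1.5).
= (0.260×0.850/1.94)^(0.6667) = (0.1139)^(0.6667) = 0.235 kmol/m³.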